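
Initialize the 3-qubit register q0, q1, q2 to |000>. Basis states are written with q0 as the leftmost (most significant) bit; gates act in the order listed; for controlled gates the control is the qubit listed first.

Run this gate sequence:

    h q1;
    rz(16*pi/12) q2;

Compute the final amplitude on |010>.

|010> carries amplitude -sqrt(2)*exp(I*pi/3)/2 in the final state.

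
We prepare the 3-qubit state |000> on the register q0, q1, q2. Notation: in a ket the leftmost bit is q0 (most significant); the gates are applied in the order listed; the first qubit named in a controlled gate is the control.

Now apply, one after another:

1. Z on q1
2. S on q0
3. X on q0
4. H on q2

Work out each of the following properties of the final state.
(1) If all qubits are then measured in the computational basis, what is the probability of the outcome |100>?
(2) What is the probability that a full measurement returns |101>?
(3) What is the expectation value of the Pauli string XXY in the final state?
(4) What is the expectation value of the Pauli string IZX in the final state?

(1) Outcome |100> occurs with probability 1/2.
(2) The probability of measuring |101> is 1/2.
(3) The observable XXY averages to 0.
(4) The observable IZX averages to 1.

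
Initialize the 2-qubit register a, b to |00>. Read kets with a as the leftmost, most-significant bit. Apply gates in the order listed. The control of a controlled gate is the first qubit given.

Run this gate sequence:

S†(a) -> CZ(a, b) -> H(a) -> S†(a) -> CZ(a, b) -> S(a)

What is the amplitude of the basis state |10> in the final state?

The amplitude on |10> is sqrt(2)/2.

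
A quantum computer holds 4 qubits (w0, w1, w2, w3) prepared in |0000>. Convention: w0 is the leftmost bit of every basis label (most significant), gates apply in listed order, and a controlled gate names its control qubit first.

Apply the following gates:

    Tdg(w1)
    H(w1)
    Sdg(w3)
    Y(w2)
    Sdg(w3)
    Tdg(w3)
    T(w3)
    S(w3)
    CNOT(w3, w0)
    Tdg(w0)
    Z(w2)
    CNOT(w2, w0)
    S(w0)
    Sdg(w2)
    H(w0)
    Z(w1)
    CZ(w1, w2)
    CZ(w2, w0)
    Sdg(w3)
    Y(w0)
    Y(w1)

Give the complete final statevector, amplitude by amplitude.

The final amplitudes are I/2 on |0010>, -I/2 on |0110>, -I/2 on |1010>, I/2 on |1110>, and 0 on every other basis state.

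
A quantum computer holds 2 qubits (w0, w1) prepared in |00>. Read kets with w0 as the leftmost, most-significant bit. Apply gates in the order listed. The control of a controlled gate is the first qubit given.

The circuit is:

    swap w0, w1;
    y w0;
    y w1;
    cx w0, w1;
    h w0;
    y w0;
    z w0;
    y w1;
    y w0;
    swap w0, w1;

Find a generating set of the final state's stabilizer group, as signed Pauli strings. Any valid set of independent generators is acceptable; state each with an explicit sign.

The stabilizer group can be generated by +IX, -ZI, among other valid generating sets.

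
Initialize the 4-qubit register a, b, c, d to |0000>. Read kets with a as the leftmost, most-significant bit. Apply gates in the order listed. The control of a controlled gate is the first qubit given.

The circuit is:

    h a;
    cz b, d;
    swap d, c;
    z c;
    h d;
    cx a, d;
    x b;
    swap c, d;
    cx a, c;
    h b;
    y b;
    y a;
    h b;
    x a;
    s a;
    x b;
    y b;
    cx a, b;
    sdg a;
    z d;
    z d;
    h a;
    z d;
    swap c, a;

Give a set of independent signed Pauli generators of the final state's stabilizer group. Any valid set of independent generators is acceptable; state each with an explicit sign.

The final state is stabilized by the group generated by +XIII, -IXZI, +IZXI, +IIIZ; other independent generating sets are equally valid.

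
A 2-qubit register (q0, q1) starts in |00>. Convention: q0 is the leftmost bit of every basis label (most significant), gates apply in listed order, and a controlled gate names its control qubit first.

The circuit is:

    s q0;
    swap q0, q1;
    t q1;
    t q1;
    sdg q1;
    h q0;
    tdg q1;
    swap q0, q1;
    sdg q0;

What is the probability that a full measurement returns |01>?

Outcome |01> occurs with probability 1/2.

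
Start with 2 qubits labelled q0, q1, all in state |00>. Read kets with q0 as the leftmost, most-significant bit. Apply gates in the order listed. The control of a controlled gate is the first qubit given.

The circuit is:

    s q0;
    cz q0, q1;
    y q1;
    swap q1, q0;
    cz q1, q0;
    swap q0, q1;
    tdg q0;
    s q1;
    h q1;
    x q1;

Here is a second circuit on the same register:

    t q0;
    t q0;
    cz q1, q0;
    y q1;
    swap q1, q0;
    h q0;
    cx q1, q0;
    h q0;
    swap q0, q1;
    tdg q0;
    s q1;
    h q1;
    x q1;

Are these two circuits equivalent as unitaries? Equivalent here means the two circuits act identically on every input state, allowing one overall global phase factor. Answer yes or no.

Yes — the two circuits implement the same unitary up to a global phase.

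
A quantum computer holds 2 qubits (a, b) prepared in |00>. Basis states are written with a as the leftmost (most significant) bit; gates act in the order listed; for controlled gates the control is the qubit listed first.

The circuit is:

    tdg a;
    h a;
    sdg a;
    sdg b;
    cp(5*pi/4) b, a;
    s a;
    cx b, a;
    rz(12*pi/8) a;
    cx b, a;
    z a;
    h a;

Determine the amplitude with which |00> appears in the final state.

|00> carries amplitude (-1 - I)*exp(I*pi/4)/2 in the final state.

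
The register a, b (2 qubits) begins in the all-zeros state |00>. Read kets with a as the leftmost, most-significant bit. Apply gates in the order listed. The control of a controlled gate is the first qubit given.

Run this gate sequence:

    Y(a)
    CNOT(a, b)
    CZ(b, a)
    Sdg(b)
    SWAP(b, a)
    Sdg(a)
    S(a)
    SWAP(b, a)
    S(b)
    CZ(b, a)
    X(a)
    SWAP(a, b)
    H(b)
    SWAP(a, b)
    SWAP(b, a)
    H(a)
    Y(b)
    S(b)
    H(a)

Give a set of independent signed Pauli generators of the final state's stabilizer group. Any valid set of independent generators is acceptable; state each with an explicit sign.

The final state is stabilized by the group generated by -IY, -ZI; other independent generating sets are equally valid. Key observation: gates 3-10 undo each other exactly, leaving only the rest of the circuit to track.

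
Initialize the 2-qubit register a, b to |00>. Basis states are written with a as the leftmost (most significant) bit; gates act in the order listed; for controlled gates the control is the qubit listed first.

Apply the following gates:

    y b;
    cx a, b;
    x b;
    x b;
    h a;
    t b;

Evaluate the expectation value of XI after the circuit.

The observable XI averages to 1. Key observation: steps 3-4 multiply out to the identity, so the circuit reduces to the remaining gates.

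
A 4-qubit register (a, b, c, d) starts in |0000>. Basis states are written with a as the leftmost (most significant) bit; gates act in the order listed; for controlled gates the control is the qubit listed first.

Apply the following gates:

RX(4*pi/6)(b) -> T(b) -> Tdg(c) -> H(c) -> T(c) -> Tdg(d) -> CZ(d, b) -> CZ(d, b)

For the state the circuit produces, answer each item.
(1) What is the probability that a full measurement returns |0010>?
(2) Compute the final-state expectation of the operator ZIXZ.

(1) A full measurement returns |0010> with probability 1/8. Key observation: gates 7-8 undo each other exactly, leaving only the rest of the circuit to track.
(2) The observable ZIXZ averages to sqrt(2)/2.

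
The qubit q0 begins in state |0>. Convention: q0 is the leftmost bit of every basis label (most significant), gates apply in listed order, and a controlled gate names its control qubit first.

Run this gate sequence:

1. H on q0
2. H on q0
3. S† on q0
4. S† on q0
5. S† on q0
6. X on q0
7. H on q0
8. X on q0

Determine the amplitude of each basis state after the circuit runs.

The final amplitudes are -sqrt(2)/2 on |0>, sqrt(2)/2 on |1>.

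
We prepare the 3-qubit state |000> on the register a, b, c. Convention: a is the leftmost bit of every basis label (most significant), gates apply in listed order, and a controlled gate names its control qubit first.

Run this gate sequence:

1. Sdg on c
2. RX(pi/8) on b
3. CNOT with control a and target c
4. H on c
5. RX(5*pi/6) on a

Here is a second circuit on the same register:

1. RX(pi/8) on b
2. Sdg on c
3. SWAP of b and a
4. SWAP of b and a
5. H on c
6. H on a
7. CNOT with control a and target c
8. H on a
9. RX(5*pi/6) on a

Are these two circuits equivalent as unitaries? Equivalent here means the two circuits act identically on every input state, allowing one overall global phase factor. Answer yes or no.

No, they are not equivalent — no single phase factor reconciles the two unitaries.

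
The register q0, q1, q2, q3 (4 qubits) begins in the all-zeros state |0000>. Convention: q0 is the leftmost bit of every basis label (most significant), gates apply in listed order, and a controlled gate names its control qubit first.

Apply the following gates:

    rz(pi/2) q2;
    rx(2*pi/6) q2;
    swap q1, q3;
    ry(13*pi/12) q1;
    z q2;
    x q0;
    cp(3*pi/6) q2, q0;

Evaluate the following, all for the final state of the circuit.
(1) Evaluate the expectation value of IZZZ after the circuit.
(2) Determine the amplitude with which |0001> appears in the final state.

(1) The observable IZZZ averages to -sqrt(6)/8 - sqrt(2)/8.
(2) The final state's coefficient on |0001> equals 0.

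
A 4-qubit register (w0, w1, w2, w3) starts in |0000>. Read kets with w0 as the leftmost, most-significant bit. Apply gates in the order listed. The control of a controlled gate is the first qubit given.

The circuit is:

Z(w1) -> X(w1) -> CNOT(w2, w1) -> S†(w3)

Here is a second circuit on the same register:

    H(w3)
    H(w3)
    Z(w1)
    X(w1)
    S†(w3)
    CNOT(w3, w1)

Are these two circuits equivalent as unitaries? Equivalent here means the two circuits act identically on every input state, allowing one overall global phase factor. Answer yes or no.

No — the two circuits implement different unitaries, even allowing a global phase.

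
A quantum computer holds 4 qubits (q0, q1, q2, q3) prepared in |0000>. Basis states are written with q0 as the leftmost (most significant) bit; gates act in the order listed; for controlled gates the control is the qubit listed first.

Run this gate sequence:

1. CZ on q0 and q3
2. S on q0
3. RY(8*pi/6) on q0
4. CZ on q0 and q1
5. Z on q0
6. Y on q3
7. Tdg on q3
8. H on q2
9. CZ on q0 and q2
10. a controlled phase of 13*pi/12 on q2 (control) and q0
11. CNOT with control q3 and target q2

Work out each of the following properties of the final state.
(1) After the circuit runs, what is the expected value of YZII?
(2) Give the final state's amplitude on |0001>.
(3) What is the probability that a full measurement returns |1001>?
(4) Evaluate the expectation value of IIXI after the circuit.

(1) The expectation value of YZII is -sqrt(6)/16 + 3*sqrt(2)/16.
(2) The final state's coefficient on |0001> equals -sqrt(2)*exp(I*pi/4)/4.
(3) A full measurement returns |1001> with probability 3/8.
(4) The expectation value of IIXI is 1/4 + 3*sqrt(2)/16 + 3*sqrt(6)/16.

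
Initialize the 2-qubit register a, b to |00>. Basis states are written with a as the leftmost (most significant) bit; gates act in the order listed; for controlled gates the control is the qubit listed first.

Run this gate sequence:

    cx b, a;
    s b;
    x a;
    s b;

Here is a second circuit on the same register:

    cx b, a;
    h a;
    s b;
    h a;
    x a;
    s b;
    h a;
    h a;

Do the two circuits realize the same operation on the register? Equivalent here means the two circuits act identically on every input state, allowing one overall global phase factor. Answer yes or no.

Yes — the two circuits implement the same unitary up to a global phase.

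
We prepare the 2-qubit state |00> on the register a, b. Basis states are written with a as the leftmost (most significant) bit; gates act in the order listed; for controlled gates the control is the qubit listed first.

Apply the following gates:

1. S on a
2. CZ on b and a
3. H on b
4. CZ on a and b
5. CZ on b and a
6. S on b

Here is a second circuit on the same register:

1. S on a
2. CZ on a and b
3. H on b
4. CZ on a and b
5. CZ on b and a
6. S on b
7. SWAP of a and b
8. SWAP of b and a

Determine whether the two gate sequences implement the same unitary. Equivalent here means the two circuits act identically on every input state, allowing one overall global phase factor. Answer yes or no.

Yes: on every input state the two circuits agree up to one overall phase factor.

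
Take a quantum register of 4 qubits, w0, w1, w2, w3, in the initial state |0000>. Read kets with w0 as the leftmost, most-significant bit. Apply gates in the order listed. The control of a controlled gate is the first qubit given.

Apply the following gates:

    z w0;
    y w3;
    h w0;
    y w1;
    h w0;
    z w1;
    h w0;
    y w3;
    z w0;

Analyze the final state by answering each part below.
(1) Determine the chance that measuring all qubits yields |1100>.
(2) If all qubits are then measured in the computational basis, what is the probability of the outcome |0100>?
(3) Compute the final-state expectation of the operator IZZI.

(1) The probability of measuring |1100> is 1/2.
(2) The probability of measuring |0100> is 1/2.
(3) The expectation value of IZZI is -1.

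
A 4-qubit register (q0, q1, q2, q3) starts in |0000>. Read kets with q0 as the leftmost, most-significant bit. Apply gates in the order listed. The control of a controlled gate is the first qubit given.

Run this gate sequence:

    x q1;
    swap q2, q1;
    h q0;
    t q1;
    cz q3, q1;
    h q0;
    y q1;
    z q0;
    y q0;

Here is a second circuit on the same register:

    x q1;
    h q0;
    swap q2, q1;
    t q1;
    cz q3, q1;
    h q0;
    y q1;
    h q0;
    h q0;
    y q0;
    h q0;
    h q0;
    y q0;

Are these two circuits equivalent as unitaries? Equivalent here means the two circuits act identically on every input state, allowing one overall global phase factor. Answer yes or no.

No: there is an input state on which the two circuits produce genuinely different outputs (not merely differing by a phase).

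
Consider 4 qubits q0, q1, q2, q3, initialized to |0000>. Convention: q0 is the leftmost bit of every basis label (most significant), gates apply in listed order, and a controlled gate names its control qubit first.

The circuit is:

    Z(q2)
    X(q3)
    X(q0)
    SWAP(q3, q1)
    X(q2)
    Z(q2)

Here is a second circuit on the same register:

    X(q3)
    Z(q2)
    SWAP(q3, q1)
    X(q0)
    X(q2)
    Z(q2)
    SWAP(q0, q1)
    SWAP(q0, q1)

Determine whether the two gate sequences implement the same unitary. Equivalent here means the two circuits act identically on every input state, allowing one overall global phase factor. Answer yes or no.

Yes, they are equivalent — the unitaries differ by at most a global phase.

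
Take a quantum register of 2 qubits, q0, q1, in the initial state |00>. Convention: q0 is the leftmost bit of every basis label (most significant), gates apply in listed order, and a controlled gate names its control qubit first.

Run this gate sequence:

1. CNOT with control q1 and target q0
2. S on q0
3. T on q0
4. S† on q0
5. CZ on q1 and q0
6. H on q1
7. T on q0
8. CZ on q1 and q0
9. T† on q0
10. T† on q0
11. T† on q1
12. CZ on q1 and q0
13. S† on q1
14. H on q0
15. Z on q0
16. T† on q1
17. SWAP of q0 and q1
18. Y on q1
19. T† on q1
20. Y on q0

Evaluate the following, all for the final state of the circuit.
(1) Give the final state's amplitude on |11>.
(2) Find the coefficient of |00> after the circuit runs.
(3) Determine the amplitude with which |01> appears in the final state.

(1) |11> carries amplitude exp(3*I*pi/4)/2 in the final state.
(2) The final state's coefficient on |00> equals -1/2.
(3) |01> carries amplitude exp(3*I*pi/4)/2 in the final state.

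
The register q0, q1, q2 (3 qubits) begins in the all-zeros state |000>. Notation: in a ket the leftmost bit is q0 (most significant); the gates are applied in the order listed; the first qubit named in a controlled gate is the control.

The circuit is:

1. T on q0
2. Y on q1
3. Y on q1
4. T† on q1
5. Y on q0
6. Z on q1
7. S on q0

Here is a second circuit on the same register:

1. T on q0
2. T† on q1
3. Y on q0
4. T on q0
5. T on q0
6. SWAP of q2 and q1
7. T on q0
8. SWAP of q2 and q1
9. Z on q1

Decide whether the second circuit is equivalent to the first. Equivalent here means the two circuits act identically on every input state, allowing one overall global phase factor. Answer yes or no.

No — the two circuits implement different unitaries, even allowing a global phase.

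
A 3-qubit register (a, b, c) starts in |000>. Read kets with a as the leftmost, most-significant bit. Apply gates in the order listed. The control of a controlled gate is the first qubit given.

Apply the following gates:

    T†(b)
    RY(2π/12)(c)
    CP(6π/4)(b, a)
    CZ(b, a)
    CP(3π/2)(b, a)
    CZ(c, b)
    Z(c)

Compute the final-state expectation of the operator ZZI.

The expectation value of ZZI is 1.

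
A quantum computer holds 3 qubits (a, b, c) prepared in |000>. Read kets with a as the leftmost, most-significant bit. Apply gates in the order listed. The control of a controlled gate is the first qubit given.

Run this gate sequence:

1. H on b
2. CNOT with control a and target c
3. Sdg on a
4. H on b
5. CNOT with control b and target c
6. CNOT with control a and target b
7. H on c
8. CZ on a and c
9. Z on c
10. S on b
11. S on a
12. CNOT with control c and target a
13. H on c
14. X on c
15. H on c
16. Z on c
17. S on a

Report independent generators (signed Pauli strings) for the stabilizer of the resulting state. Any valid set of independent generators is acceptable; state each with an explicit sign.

The stabilizer group can be generated by -XIY, +ZIZ, +IZI, among other valid generating sets.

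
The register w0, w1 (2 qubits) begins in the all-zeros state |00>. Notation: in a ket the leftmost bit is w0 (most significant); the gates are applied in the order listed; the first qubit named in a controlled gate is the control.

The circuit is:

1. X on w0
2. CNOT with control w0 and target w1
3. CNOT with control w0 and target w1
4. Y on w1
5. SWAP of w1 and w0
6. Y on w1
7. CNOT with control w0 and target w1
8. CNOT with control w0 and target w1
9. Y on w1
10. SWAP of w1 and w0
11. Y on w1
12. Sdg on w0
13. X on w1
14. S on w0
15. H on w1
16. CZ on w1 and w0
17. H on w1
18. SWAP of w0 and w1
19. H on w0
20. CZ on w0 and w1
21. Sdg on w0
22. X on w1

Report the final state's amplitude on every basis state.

The resulting statevector has amplitude sqrt(2)/2 on |00>, 0 on |01>, sqrt(2)*I/2 on |10>, 0 on |11>.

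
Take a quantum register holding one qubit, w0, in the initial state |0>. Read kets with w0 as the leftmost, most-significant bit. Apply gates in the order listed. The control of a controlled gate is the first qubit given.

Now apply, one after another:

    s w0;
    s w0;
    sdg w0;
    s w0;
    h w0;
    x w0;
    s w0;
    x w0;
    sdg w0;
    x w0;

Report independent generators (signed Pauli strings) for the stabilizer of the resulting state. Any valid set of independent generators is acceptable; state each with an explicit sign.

One valid set of independent stabilizer generators is -X (any independent generating set of the same group is equally correct).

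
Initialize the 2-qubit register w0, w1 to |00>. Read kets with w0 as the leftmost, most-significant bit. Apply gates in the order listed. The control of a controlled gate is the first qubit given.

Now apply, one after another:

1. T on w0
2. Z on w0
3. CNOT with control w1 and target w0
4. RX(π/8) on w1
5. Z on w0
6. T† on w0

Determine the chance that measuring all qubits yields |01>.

A full measurement returns |01> with probability sin(pi/16)**2.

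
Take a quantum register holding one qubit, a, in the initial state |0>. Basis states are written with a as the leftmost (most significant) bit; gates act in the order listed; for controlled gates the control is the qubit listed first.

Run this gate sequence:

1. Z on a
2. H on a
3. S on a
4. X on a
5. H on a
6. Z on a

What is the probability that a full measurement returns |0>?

The probability of measuring |0> is 1/2.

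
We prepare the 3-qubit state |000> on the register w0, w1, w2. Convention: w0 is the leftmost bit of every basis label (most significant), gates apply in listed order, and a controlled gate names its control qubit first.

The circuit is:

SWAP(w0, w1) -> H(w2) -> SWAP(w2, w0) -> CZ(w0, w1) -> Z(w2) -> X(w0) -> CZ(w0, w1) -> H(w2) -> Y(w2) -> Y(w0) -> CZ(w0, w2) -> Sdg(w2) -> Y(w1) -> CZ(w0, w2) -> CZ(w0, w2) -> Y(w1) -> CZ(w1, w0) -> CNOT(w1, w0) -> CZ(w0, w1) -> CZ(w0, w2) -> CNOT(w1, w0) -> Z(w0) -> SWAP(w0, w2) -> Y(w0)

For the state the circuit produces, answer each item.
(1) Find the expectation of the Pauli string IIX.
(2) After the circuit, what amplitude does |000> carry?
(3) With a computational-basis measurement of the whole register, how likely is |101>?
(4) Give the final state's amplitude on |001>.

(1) The expectation value of IIX is 1.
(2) The final state's coefficient on |000> equals -1/2.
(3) The probability of measuring |101> is 1/4.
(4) The amplitude on |001> is -1/2.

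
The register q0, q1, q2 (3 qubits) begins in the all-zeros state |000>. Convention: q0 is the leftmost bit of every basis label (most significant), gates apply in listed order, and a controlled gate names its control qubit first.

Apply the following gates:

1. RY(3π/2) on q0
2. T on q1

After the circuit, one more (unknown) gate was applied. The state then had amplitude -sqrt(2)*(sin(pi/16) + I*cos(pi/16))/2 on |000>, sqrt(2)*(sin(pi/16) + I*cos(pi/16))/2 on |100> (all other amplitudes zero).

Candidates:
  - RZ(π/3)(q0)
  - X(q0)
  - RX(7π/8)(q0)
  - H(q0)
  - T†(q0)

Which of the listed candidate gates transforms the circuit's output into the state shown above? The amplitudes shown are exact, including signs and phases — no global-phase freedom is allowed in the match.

The unique candidate consistent with the amplitudes is RX(7π/8)(q0).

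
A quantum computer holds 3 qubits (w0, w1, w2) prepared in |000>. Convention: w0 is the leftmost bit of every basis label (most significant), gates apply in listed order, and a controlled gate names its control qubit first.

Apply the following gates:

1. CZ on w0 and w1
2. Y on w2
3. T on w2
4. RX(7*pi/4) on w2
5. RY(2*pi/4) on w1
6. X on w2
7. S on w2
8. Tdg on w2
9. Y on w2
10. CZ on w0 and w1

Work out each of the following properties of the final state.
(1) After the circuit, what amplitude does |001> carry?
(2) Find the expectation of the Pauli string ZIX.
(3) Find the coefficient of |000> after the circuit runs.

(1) The amplitude on |001> is sqrt(2*sqrt(2) + 4)*exp(I*pi/4)/4.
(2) The expectation value of ZIX is 1/2.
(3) |000> carries amplitude sqrt(4 - 2*sqrt(2))/4 in the final state.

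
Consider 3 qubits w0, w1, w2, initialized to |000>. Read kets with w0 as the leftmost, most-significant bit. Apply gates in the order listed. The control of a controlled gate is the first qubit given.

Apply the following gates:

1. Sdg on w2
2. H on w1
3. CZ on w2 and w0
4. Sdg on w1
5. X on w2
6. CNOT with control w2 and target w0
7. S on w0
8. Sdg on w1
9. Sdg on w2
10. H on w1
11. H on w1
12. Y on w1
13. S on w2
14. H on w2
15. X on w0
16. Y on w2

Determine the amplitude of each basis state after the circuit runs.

After the circuit, the state carries amplitude -I/2 on |000>, -I/2 on |001>, -I/2 on |010>, -I/2 on |011>, 0 on |100>, 0 on |101>, 0 on |110>, 0 on |111>. Key observation: gates 10-11 undo each other exactly, leaving only the rest of the circuit to track.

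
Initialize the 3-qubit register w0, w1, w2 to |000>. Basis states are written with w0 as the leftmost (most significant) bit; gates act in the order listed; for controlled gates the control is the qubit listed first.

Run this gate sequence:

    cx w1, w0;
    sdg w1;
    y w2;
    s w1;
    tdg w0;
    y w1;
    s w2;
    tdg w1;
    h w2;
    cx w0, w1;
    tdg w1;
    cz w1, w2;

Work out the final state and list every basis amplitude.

After the circuit, the state carries amplitude -sqrt(2)/2 on |010>, -sqrt(2)/2 on |011>, and 0 on every other basis state.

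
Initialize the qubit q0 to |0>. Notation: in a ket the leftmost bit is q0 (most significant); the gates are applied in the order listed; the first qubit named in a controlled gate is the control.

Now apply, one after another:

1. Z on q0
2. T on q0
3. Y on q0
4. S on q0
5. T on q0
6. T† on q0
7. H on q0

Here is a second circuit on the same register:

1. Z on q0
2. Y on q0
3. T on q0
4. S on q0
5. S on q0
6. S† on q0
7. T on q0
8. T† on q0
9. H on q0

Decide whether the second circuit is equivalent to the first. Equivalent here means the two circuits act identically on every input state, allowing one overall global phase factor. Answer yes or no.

No — the two circuits implement different unitaries, even allowing a global phase.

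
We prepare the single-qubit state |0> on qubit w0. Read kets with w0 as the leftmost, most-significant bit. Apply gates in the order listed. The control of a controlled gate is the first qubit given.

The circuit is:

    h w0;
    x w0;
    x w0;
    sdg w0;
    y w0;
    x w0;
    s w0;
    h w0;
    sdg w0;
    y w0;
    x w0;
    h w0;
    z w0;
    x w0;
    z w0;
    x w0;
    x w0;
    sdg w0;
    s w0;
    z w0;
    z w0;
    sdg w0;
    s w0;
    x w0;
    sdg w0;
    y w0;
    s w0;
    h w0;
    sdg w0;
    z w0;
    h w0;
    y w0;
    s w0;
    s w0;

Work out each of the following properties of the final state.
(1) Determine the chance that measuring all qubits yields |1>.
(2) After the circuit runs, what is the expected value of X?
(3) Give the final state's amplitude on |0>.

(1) Outcome |1> occurs with probability 1/2. Key observation: steps 17-24 multiply out to the identity, so the circuit reduces to the remaining gates.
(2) The observable X averages to -1.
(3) The amplitude on |0> is -sqrt(2)*I/2.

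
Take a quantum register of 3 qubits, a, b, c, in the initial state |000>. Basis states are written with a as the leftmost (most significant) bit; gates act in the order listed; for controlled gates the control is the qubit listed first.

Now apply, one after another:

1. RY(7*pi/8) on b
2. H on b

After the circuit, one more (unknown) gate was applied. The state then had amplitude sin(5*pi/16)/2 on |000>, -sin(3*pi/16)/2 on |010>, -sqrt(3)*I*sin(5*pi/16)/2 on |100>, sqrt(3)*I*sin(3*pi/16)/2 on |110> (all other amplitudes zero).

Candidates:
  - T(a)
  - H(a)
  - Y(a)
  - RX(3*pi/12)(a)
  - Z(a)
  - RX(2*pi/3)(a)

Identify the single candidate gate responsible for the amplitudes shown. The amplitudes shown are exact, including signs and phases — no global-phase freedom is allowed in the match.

It was RX(2*pi/3)(a) that produced the state shown.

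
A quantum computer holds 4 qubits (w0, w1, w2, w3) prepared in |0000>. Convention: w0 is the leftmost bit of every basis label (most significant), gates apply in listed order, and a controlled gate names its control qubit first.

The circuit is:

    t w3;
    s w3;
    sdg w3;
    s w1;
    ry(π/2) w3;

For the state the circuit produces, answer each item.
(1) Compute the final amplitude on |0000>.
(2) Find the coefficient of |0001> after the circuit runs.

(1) The final state's coefficient on |0000> equals sqrt(2)/2.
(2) The final state's coefficient on |0001> equals sqrt(2)/2.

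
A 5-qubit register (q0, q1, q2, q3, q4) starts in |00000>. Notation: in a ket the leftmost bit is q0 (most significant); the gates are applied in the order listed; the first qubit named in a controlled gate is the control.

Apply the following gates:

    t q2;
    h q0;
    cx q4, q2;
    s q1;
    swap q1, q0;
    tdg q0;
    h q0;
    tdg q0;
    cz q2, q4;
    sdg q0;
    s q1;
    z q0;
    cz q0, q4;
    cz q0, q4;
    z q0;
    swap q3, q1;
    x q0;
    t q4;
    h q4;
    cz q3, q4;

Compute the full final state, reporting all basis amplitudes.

The final amplitudes are -sqrt(2)*exp(I*pi/4)/4 on |00000>, -sqrt(2)*exp(I*pi/4)/4 on |00001>, -sqrt(2)*exp(3*I*pi/4)/4 on |00010>, sqrt(2)*exp(3*I*pi/4)/4 on |00011>, sqrt(2)/4 on |10000>, sqrt(2)/4 on |10001>, sqrt(2)*I/4 on |10010>, -sqrt(2)*I/4 on |10011>, and 0 on every other basis state. Key observation: steps 12-15 multiply out to the identity, so the circuit reduces to the remaining gates.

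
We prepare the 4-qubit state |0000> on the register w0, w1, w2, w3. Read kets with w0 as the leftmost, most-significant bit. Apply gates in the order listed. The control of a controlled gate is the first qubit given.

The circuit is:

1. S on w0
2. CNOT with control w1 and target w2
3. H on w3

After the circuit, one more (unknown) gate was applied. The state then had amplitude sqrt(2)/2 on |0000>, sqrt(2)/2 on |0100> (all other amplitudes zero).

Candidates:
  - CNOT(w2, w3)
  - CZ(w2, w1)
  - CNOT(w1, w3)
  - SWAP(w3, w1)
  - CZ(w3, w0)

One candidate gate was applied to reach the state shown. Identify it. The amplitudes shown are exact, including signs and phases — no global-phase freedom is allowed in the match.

The unique candidate consistent with the amplitudes is SWAP(w3, w1).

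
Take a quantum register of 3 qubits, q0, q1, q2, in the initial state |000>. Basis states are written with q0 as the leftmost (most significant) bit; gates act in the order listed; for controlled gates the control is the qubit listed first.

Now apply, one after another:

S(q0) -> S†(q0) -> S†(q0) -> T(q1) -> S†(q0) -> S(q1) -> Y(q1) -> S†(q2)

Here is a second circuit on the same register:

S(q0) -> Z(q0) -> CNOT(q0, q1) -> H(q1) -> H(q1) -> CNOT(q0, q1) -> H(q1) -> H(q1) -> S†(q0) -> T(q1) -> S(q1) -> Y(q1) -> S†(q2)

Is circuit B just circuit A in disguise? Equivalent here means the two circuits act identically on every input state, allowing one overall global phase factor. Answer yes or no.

Yes: on every input state the two circuits agree up to one overall phase factor.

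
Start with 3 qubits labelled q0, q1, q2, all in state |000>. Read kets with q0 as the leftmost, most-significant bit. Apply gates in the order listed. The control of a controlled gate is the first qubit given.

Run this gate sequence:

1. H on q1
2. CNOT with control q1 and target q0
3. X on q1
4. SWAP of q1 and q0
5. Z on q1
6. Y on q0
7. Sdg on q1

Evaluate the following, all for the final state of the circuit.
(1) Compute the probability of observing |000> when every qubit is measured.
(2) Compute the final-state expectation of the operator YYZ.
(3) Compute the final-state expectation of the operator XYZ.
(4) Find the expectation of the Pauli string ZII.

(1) Outcome |000> occurs with probability 1/2.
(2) The expectation value of YYZ is 0.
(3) The observable XYZ averages to -1.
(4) The expectation value of ZII is 0.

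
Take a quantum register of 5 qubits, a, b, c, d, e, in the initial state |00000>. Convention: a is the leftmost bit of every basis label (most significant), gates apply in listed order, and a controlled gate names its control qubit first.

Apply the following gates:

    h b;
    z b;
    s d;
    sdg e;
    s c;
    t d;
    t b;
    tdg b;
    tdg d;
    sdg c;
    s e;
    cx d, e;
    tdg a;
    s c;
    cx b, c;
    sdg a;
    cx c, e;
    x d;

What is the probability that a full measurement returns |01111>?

Outcome |01111> occurs with probability 1/2.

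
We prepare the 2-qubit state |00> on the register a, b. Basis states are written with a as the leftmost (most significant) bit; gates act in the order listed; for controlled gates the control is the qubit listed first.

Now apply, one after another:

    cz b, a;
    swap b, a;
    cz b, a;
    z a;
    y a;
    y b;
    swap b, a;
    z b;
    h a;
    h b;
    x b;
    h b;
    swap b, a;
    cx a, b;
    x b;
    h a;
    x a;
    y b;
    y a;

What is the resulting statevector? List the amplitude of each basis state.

The resulting statevector has amplitude -1/2 on |00>, -1/2 on |01>, -1/2 on |10>, -1/2 on |11>.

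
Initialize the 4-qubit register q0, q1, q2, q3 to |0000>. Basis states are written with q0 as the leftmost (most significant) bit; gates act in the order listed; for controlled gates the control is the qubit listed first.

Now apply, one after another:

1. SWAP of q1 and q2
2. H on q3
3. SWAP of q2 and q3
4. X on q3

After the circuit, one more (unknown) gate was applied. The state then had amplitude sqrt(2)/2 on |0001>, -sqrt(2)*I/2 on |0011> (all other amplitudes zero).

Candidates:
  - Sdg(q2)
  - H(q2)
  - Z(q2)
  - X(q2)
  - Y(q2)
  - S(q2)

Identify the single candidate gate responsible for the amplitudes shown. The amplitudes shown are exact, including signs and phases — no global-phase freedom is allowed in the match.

The unique candidate consistent with the amplitudes is Sdg(q2).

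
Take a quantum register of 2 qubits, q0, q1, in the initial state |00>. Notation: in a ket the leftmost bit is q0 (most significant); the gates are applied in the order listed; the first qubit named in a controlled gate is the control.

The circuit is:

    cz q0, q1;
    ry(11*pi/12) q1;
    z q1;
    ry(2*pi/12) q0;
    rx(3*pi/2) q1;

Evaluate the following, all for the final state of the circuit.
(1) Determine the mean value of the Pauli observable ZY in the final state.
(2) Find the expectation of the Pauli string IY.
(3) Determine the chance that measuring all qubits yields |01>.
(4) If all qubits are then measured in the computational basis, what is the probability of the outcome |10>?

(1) The expectation value of ZY is -3*sqrt(2)/8 - sqrt(6)/8.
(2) The expectation value of IY is -sqrt(6)/4 - sqrt(2)/4.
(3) A full measurement returns |01> with probability sqrt(3)/8 + 1/4.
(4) The probability of measuring |10> is 1/4 - sqrt(3)/8.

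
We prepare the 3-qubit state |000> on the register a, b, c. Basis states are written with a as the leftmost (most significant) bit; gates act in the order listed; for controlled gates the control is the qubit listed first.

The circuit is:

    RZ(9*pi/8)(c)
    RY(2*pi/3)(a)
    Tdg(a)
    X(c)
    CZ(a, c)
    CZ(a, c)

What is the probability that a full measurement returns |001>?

Outcome |001> occurs with probability 1/4.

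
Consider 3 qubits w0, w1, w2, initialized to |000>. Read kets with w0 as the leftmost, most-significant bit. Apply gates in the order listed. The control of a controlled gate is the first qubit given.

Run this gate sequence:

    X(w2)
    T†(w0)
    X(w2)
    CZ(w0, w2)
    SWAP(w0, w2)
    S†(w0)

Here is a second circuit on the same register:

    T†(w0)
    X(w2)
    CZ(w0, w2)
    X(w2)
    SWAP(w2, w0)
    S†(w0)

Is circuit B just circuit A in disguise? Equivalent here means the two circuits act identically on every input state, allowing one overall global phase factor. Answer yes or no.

No: there is an input state on which the two circuits produce genuinely different outputs (not merely differing by a phase).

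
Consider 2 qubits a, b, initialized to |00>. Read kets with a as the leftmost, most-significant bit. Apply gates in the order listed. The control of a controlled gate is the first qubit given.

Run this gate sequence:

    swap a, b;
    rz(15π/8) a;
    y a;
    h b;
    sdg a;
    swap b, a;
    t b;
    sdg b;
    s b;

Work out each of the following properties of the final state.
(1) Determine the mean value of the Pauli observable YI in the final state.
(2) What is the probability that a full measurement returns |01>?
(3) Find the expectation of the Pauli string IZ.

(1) The expectation value of YI is 0.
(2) The probability of measuring |01> is 1/2.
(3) In the final state, IZ has expectation -1.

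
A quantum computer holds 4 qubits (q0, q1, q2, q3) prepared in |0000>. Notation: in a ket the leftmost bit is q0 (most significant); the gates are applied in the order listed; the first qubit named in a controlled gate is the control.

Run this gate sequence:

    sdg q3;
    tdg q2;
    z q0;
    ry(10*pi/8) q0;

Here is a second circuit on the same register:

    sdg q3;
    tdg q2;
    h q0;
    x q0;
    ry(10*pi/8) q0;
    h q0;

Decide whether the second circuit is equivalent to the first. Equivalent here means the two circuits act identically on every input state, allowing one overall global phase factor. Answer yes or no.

No, they are not equivalent — no single phase factor reconciles the two unitaries.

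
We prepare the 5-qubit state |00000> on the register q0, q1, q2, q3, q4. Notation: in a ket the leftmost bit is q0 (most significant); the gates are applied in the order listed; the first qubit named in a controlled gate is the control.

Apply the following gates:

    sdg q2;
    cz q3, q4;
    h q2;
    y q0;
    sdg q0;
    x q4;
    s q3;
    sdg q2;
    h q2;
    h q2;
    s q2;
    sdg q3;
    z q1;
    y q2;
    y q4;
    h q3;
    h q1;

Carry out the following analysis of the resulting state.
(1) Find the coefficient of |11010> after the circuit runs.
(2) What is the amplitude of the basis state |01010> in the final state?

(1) The amplitude on |11010> is -sqrt(2)/4. Key observation: the block from step 7 through step 12 cancels to the identity and can be dropped.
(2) |01010> carries amplitude 0 in the final state.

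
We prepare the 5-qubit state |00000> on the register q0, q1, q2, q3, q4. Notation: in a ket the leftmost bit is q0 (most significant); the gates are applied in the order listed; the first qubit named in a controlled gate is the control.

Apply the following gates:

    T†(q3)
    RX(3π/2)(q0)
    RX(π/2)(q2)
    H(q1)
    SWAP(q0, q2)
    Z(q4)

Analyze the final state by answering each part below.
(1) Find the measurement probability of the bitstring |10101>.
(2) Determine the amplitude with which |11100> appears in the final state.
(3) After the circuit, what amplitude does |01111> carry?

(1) Outcome |10101> occurs with probability 0.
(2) The final state's coefficient on |11100> equals -sqrt(2)/4.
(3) The amplitude on |01111> is 0.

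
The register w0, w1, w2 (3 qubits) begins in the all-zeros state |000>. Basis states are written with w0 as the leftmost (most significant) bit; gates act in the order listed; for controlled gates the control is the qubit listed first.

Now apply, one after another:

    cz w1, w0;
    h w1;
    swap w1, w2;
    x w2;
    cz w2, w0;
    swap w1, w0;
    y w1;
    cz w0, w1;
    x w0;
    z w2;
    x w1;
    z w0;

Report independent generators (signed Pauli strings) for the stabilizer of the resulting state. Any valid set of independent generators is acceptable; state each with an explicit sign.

The final state is stabilized by the group generated by -IIX, -ZII, +IZI; other independent generating sets are equally valid.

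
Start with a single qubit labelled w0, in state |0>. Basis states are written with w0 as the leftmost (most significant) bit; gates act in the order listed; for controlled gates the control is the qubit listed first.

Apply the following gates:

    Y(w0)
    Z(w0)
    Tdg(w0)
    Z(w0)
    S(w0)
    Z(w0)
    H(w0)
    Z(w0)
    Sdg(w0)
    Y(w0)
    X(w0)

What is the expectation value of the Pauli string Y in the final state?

In the final state, Y has expectation 1.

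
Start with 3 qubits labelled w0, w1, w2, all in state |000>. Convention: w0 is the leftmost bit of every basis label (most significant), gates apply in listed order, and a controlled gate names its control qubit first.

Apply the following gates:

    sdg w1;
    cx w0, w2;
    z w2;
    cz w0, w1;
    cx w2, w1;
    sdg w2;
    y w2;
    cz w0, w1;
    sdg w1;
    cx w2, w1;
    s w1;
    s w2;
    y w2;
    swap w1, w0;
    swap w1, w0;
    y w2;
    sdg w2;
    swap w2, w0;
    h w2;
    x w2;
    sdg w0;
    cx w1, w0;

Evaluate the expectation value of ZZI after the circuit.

In the final state, ZZI has expectation -1. Key observation: steps 12-17 multiply out to the identity, so the circuit reduces to the remaining gates.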